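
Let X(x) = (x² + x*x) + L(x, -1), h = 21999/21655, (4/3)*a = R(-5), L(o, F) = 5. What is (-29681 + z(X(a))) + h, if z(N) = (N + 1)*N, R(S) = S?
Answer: -39567452609/1385920 ≈ -28550.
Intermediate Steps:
a = -15/4 (a = (¾)*(-5) = -15/4 ≈ -3.7500)
h = 21999/21655 (h = 21999*(1/21655) = 21999/21655 ≈ 1.0159)
X(x) = 5 + 2*x² (X(x) = (x² + x*x) + 5 = (x² + x²) + 5 = 2*x² + 5 = 5 + 2*x²)
z(N) = N*(1 + N) (z(N) = (1 + N)*N = N*(1 + N))
(-29681 + z(X(a))) + h = (-29681 + (5 + 2*(-15/4)²)*(1 + (5 + 2*(-15/4)²))) + 21999/21655 = (-29681 + (5 + 2*(225/16))*(1 + (5 + 2*(225/16)))) + 21999/21655 = (-29681 + (5 + 225/8)*(1 + (5 + 225/8))) + 21999/21655 = (-29681 + 265*(1 + 265/8)/8) + 21999/21655 = (-29681 + (265/8)*(273/8)) + 21999/21655 = (-29681 + 72345/64) + 21999/21655 = -1827239/64 + 21999/21655 = -39567452609/1385920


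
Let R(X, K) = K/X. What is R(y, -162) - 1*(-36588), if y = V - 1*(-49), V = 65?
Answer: 695145/19 ≈ 36587.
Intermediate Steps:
y = 114 (y = 65 - 1*(-49) = 65 + 49 = 114)
R(y, -162) - 1*(-36588) = -162/114 - 1*(-36588) = -162*1/114 + 36588 = -27/19 + 36588 = 695145/19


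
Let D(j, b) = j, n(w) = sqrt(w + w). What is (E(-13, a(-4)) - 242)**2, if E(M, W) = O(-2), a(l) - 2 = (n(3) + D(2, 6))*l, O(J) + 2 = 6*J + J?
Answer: 66564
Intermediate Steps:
n(w) = sqrt(2)*sqrt(w) (n(w) = sqrt(2*w) = sqrt(2)*sqrt(w))
O(J) = -2 + 7*J (O(J) = -2 + (6*J + J) = -2 + 7*J)
a(l) = 2 + l*(2 + sqrt(6)) (a(l) = 2 + (sqrt(2)*sqrt(3) + 2)*l = 2 + (sqrt(6) + 2)*l = 2 + (2 + sqrt(6))*l = 2 + l*(2 + sqrt(6)))
E(M, W) = -16 (E(M, W) = -2 + 7*(-2) = -2 - 14 = -16)
(E(-13, a(-4)) - 242)**2 = (-16 - 242)**2 = (-258)**2 = 66564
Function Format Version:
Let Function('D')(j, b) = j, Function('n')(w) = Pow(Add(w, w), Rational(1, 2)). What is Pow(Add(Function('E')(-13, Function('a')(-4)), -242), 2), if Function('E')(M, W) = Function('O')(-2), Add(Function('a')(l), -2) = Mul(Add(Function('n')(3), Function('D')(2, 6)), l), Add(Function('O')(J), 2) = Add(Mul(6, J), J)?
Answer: 66564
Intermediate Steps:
Function('n')(w) = Mul(Pow(2, Rational(1, 2)), Pow(w, Rational(1, 2))) (Function('n')(w) = Pow(Mul(2, w), Rational(1, 2)) = Mul(Pow(2, Rational(1, 2)), Pow(w, Rational(1, 2))))
Function('O')(J) = Add(-2, Mul(7, J)) (Function('O')(J) = Add(-2, Add(Mul(6, J), J)) = Add(-2, Mul(7, J)))
Function('a')(l) = Add(2, Mul(l, Add(2, Pow(6, Rational(1, 2))))) (Function('a')(l) = Add(2, Mul(Add(Mul(Pow(2, Rational(1, 2)), Pow(3, Rational(1, 2))), 2), l)) = Add(2, Mul(Add(Pow(6, Rational(1, 2)), 2), l)) = Add(2, Mul(Add(2, Pow(6, Rational(1, 2))), l)) = Add(2, Mul(l, Add(2, Pow(6, Rational(1, 2))))))
Function('E')(M, W) = -16 (Function('E')(M, W) = Add(-2, Mul(7, -2)) = Add(-2, -14) = -16)
Pow(Add(Function('E')(-13, Function('a')(-4)), -242), 2) = Pow(Add(-16, -242), 2) = Pow(-258, 2) = 66564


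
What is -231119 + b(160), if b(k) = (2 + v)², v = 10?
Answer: -230975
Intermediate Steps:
b(k) = 144 (b(k) = (2 + 10)² = 12² = 144)
-231119 + b(160) = -231119 + 144 = -230975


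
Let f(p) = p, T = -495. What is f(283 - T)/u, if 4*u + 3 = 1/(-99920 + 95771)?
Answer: -4149/4 ≈ -1037.3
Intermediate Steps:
u = -3112/4149 (u = -¾ + 1/(4*(-99920 + 95771)) = -¾ + (¼)/(-4149) = -¾ + (¼)*(-1/4149) = -¾ - 1/16596 = -3112/4149 ≈ -0.75006)
f(283 - T)/u = (283 - 1*(-495))/(-3112/4149) = (283 + 495)*(-4149/3112) = 778*(-4149/3112) = -4149/4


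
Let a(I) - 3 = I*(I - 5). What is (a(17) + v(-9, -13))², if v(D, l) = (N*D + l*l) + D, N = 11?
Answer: 71824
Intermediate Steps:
v(D, l) = l² + 12*D (v(D, l) = (11*D + l*l) + D = (11*D + l²) + D = (l² + 11*D) + D = l² + 12*D)
a(I) = 3 + I*(-5 + I) (a(I) = 3 + I*(I - 5) = 3 + I*(-5 + I))
(a(17) + v(-9, -13))² = ((3 + 17² - 5*17) + ((-13)² + 12*(-9)))² = ((3 + 289 - 85) + (169 - 108))² = (207 + 61)² = 268² = 71824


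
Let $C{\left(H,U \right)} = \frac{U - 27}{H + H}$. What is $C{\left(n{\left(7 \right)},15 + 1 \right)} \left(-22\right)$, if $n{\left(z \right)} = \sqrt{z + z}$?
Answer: $\frac{121 \sqrt{14}}{14} \approx 32.339$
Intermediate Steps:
$n{\left(z \right)} = \sqrt{2} \sqrt{z}$ ($n{\left(z \right)} = \sqrt{2 z} = \sqrt{2} \sqrt{z}$)
$C{\left(H,U \right)} = \frac{-27 + U}{2 H}$
$C{\left(n{\left(7 \right)},15 + 1 \right)} \left(-22\right) = \frac{-27 + \left(15 + 1\right)}{2 \sqrt{2} \sqrt{7}} \left(-22\right) = \frac{-27 + 16}{2 \sqrt{14}} \left(-22\right) = \frac{1}{2} \frac{\sqrt{14}}{14} \left(-11\right) \left(-22\right) = - \frac{11 \sqrt{14}}{28} \left(-22\right) = \frac{121 \sqrt{14}}{14}$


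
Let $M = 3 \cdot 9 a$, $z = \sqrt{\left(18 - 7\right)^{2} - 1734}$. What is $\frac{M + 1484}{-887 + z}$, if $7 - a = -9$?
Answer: $- \frac{849746}{394191} - \frac{958 i \sqrt{1613}}{394191} \approx -2.1557 - 0.097606 i$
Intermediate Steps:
$a = 16$ ($a = 7 - -9 = 7 + 9 = 16$)
$z = i \sqrt{1613}$ ($z = \sqrt{11^{2} - 1734} = \sqrt{121 - 1734} = \sqrt{-1613} = i \sqrt{1613} \approx 40.162 i$)
$M = 432$ ($M = 3 \cdot 9 \cdot 16 = 27 \cdot 16 = 432$)
$\frac{M + 1484}{-887 + z} = \frac{432 + 1484}{-887 + i \sqrt{1613}} = \frac{1916}{-887 + i \sqrt{1613}}$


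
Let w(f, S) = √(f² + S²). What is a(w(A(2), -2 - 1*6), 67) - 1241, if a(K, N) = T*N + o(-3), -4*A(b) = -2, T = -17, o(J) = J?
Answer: -2383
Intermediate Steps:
A(b) = ½ (A(b) = -¼*(-2) = ½)
w(f, S) = √(S² + f²)
a(K, N) = -3 - 17*N (a(K, N) = -17*N - 3 = -3 - 17*N)
a(w(A(2), -2 - 1*6), 67) - 1241 = (-3 - 17*67) - 1241 = (-3 - 1139) - 1241 = -1142 - 1241 = -2383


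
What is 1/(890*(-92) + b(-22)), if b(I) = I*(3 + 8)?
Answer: -1/82122 ≈ -1.2177e-5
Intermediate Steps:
b(I) = 11*I (b(I) = I*11 = 11*I)
1/(890*(-92) + b(-22)) = 1/(890*(-92) + 11*(-22)) = 1/(-81880 - 242) = 1/(-82122) = -1/82122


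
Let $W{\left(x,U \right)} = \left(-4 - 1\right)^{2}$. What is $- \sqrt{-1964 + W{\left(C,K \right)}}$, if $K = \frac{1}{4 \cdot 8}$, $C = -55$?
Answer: $- i \sqrt{1939} \approx - 44.034 i$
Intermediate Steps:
$K = \frac{1}{32} \approx 0.03125$
$W{\left(x,U \right)} = 25$ ($W{\left(x,U \right)} = \left(-5\right)^{2} = 25$)
$- \sqrt{-1964 + W{\left(C,K \right)}} = - \sqrt{-1964 + 25} = - \sqrt{-1939} = - i \sqrt{1939}$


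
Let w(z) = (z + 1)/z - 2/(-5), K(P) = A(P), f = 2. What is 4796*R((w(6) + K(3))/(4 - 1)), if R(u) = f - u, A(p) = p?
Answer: 103114/45 ≈ 2291.4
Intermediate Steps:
K(P) = P
w(z) = ⅖ + (1 + z)/z (w(z) = (1 + z)/z - 2*(-⅕) = (1 + z)/z + ⅖ = ⅖ + (1 + z)/z)
R(u) = 2 - u
4796*R((w(6) + K(3))/(4 - 1)) = 4796*(2 - ((7/5 + 1/6) + 3)/(4 - 1)) = 4796*(2 - ((7/5 + ⅙) + 3)/3) = 4796*(2 - (47/30 + 3)/3) = 4796*(2 - 137/(30*3)) = 4796*(2 - 1*137/90) = 4796*(2 - 137/90) = 4796*(43/90) = 103114/45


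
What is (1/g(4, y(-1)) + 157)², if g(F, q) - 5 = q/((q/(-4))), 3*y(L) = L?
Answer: 24964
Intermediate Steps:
y(L) = L/3
g(F, q) = 1 (g(F, q) = 5 + q/((q/(-4))) = 5 + q/((q*(-¼))) = 5 + q/((-q/4)) = 5 + q*(-4/q) = 5 - 4 = 1)
(1/g(4, y(-1)) + 157)² = (1/1 + 157)² = (1 + 157)² = 158² = 24964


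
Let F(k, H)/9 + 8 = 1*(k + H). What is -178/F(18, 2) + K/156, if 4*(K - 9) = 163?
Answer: -7465/5616 ≈ -1.3292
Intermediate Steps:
K = 199/4 (K = 9 + (¼)*163 = 9 + 163/4 = 199/4 ≈ 49.750)
F(k, H) = -72 + 9*H + 9*k (F(k, H) = -72 + 9*(1*(k + H)) = -72 + 9*(1*(H + k)) = -72 + 9*(H + k) = -72 + (9*H + 9*k) = -72 + 9*H + 9*k)
-178/F(18, 2) + K/156 = -178/(-72 + 9*2 + 9*18) + (199/4)/156 = -178/(-72 + 18 + 162) + (199/4)*(1/156) = -178/108 + 199/624 = -178*1/108 + 199/624 = -89/54 + 199/624 = -7465/5616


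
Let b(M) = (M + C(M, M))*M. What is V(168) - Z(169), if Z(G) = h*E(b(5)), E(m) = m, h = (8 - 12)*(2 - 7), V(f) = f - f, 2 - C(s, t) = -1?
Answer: -800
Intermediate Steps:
C(s, t) = 3 (C(s, t) = 2 - 1*(-1) = 2 + 1 = 3)
b(M) = M*(3 + M) (b(M) = (M + 3)*M = (3 + M)*M = M*(3 + M))
V(f) = 0
h = 20 (h = -4*(-5) = 20)
Z(G) = 800 (Z(G) = 20*(5*(3 + 5)) = 20*(5*8) = 20*40 = 800)
V(168) - Z(169) = 0 - 1*800 = 0 - 800 = -800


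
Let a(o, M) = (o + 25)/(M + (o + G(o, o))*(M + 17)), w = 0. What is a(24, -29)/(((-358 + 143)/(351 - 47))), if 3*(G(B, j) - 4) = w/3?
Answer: 14896/78475 ≈ 0.18982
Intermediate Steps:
G(B, j) = 4 (G(B, j) = 4 + (0/3)/3 = 4 + (0*(1/3))/3 = 4 + (1/3)*0 = 4 + 0 = 4)
a(o, M) = (25 + o)/(M + (4 + o)*(17 + M)) (a(o, M) = (o + 25)/(M + (o + 4)*(M + 17)) = (25 + o)/(M + (4 + o)*(17 + M)))
a(24, -29)/(((-358 + 143)/(351 - 47))) = ((25 + 24)/(68 + 5*(-29) + 17*24 - 29*24))/(((-358 + 143)/(351 - 47))) = (49/(68 - 145 + 408 - 696))/((-215/304)) = (49/(-365))/((-215*1/304)) = (-1/365*49)/(-215/304) = -49/365*(-304/215) = 14896/78475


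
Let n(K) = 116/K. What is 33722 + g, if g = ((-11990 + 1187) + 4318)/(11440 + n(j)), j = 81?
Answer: 31251540547/926756 ≈ 33721.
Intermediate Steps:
g = -525285/926756 (g = ((-11990 + 1187) + 4318)/(11440 + 116/81) = (-10803 + 4318)/(11440 + 116*(1/81)) = -6485/(11440 + 116/81) = -6485/926756/81 = -6485*81/926756 = -525285/926756 ≈ -0.56680)
33722 + g = 33722 - 525285/926756 = 31251540547/926756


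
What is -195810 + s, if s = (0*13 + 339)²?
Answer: -80889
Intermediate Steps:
s = 114921 (s = (0 + 339)² = 339² = 114921)
-195810 + s = -195810 + 114921 = -80889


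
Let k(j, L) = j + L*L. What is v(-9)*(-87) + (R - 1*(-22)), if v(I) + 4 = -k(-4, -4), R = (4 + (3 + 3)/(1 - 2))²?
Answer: 1418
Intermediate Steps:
R = 4 (R = (4 + 6/(-1))² = (4 + 6*(-1))² = (4 - 6)² = (-2)² = 4)
k(j, L) = j + L²
v(I) = -16 (v(I) = -4 - (-4 + (-4)²) = -4 - (-4 + 16) = -4 - 1*12 = -4 - 12 = -16)
v(-9)*(-87) + (R - 1*(-22)) = -16*(-87) + (4 - 1*(-22)) = 1392 + (4 + 22) = 1392 + 26 = 1418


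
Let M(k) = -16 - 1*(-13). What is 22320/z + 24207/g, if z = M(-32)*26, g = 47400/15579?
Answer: 1575414363/205400 ≈ 7670.0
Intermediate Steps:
M(k) = -3 (M(k) = -16 + 13 = -3)
g = 15800/5193 (g = 47400*(1/15579) = 15800/5193 ≈ 3.0426)
z = -78 (z = -3*26 = -78)
22320/z + 24207/g = 22320/(-78) + 24207/(15800/5193) = 22320*(-1/78) + 24207*(5193/15800) = -3720/13 + 125706951/15800 = 1575414363/205400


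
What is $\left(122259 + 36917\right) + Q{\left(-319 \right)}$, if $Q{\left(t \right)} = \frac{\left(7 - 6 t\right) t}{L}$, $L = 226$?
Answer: $\frac{312929}{2} \approx 1.5646 \cdot 10^{5}$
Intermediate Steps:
$Q{\left(t \right)} = \frac{t \left(7 - 6 t\right)}{226}$ ($Q{\left(t \right)} = \frac{\left(7 - 6 t\right) t}{226} = t \left(7 - 6 t\right) \frac{1}{226} = \frac{t \left(7 - 6 t\right)}{226}$)
$\left(122259 + 36917\right) + Q{\left(-319 \right)} = \left(122259 + 36917\right) + \frac{1}{226} \left(-319\right) \left(7 - -1914\right) = 159176 + \frac{1}{226} \left(-319\right) \left(7 + 1914\right) = 159176 + \frac{1}{226} \left(-319\right) 1921 = 159176 - \frac{5423}{2} = \frac{312929}{2}$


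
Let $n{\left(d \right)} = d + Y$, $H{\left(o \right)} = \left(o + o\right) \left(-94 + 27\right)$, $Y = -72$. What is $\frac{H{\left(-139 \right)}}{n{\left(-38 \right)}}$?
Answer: $- \frac{9313}{55} \approx -169.33$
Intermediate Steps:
$H{\left(o \right)} = - 134 o$ ($H{\left(o \right)} = 2 o \left(-67\right) = - 134 o$)
$n{\left(d \right)} = -72 + d$ ($n{\left(d \right)} = d - 72 = -72 + d$)
$\frac{H{\left(-139 \right)}}{n{\left(-38 \right)}} = \frac{\left(-134\right) \left(-139\right)}{-72 - 38} = \frac{18626}{-110} = 18626 \left(- \frac{1}{110}\right) = - \frac{9313}{55}$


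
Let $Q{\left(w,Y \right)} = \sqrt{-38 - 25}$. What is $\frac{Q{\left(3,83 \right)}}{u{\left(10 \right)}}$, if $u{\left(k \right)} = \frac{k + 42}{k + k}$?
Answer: $\frac{15 i \sqrt{7}}{13} \approx 3.0528 i$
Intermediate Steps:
$Q{\left(w,Y \right)} = 3 i \sqrt{7}$ ($Q{\left(w,Y \right)} = \sqrt{-63} = 3 i \sqrt{7}$)
$u{\left(k \right)} = \frac{42 + k}{2 k}$
$\frac{Q{\left(3,83 \right)}}{u{\left(10 \right)}} = \frac{3 i \sqrt{7}}{\frac{1}{2} \cdot \frac{1}{10} \left(42 + 10\right)} = \frac{3 i \sqrt{7}}{\frac{1}{2} \cdot \frac{1}{10} \cdot 52} = \frac{3 i \sqrt{7}}{\frac{13}{5}} = 3 i \sqrt{7} \cdot \frac{5}{13} = \frac{15 i \sqrt{7}}{13}$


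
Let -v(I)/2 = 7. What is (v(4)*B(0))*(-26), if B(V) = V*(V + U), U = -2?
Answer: 0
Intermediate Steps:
v(I) = -14 (v(I) = -2*7 = -14)
B(V) = V*(-2 + V) (B(V) = V*(V - 2) = V*(-2 + V))
(v(4)*B(0))*(-26) = -0*(-2 + 0)*(-26) = -0*(-2)*(-26) = -14*0*(-26) = 0*(-26) = 0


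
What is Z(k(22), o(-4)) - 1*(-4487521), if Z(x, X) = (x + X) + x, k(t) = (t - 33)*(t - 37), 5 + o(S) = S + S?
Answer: 4487838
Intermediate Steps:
o(S) = -5 + 2*S (o(S) = -5 + (S + S) = -5 + 2*S)
k(t) = (-37 + t)*(-33 + t) (k(t) = (-33 + t)*(-37 + t) = (-37 + t)*(-33 + t))
Z(x, X) = X + 2*x (Z(x, X) = (X + x) + x = X + 2*x)
Z(k(22), o(-4)) - 1*(-4487521) = ((-5 + 2*(-4)) + 2*(1221 + 22**2 - 70*22)) - 1*(-4487521) = ((-5 - 8) + 2*(1221 + 484 - 1540)) + 4487521 = (-13 + 2*165) + 4487521 = (-13 + 330) + 4487521 = 317 + 4487521 = 4487838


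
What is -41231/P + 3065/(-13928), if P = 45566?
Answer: -356962579/317321624 ≈ -1.1249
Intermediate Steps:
-41231/P + 3065/(-13928) = -41231/45566 + 3065/(-13928) = -41231*1/45566 + 3065*(-1/13928) = -41231/45566 - 3065/13928 = -356962579/317321624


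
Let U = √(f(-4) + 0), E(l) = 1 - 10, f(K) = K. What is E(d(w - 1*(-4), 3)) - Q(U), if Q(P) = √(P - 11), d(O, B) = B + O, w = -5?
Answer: -9 - √(-11 + 2*I) ≈ -9.3003 - 3.3302*I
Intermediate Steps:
E(l) = -9
U = 2*I (U = √(-4 + 0) = √(-4) = 2*I ≈ 2.0*I)
Q(P) = √(-11 + P)
E(d(w - 1*(-4), 3)) - Q(U) = -9 - √(-11 + 2*I)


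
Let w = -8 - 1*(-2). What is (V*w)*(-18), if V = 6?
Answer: 648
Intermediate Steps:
w = -6 (w = -8 + 2 = -6)
(V*w)*(-18) = (6*(-6))*(-18) = -36*(-18) = 648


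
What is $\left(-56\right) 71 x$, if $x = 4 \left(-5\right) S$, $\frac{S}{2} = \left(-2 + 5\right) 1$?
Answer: $477120$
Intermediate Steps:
$S = 6$ ($S = 2 \left(-2 + 5\right) 1 = 2 \cdot 3 \cdot 1 = 2 \cdot 3 = 6$)
$x = -120$ ($x = 4 \left(-5\right) 6 = \left(-20\right) 6 = -120$)
$\left(-56\right) 71 x = \left(-56\right) 71 \left(-120\right) = \left(-3976\right) \left(-120\right) = 477120$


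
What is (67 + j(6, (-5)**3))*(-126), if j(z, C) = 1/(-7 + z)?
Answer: -8316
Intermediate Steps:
(67 + j(6, (-5)**3))*(-126) = (67 + 1/(-7 + 6))*(-126) = (67 + 1/(-1))*(-126) = (67 - 1)*(-126) = 66*(-126) = -8316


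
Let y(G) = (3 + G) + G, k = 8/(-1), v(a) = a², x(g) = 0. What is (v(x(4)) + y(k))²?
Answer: 169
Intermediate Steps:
k = -8 (k = 8*(-1) = -8)
y(G) = 3 + 2*G
(v(x(4)) + y(k))² = (0² + (3 + 2*(-8)))² = (0 + (3 - 16))² = (0 - 13)² = (-13)² = 169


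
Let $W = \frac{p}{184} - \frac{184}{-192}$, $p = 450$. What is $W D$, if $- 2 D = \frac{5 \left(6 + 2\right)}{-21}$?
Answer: $\frac{9395}{2898} \approx 3.2419$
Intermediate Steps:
$W = \frac{1879}{552}$ ($W = \frac{450}{184} - \frac{184}{-192} = 450 \cdot \frac{1}{184} - - \frac{23}{24} = \frac{225}{92} + \frac{23}{24} = \frac{1879}{552} \approx 3.404$)
$D = \frac{20}{21}$ ($D = - \frac{5 \left(6 + 2\right) \frac{1}{-21}}{2} = - \frac{5 \cdot 8 \left(- \frac{1}{21}\right)}{2} = - \frac{40 \left(- \frac{1}{21}\right)}{2} = \left(- \frac{1}{2}\right) \left(- \frac{40}{21}\right) = \frac{20}{21} \approx 0.95238$)
$W D = \frac{1879}{552} \cdot \frac{20}{21} = \frac{9395}{2898}$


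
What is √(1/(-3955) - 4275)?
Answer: I*√66869660830/3955 ≈ 65.384*I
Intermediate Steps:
√(1/(-3955) - 4275) = √(-1/3955 - 4275) = √(-16907626/3955) = I*√66869660830/3955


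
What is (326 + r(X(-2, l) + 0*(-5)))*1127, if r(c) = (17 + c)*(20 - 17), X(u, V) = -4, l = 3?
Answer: 411355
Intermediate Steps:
r(c) = 51 + 3*c (r(c) = (17 + c)*3 = 51 + 3*c)
(326 + r(X(-2, l) + 0*(-5)))*1127 = (326 + (51 + 3*(-4 + 0*(-5))))*1127 = (326 + (51 + 3*(-4 + 0)))*1127 = (326 + (51 + 3*(-4)))*1127 = (326 + (51 - 12))*1127 = (326 + 39)*1127 = 365*1127 = 411355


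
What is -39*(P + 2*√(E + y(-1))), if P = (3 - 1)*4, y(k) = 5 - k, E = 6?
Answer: -312 - 156*√3 ≈ -582.20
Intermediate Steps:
P = 8 (P = 2*4 = 8)
-39*(P + 2*√(E + y(-1))) = -39*(8 + 2*√(6 + (5 - 1*(-1)))) = -39*(8 + 2*√(6 + (5 + 1))) = -39*(8 + 2*√(6 + 6)) = -39*(8 + 2*√12) = -39*(8 + 2*(2*√3)) = -39*(8 + 4*√3) = -312 - 156*√3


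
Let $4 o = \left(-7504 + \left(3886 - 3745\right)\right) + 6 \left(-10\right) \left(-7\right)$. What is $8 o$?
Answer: $-13886$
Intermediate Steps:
$o = - \frac{6943}{4}$ ($o = \frac{\left(-7504 + \left(3886 - 3745\right)\right) + 6 \left(-10\right) \left(-7\right)}{4} = \frac{\left(-7504 + \left(3886 - 3745\right)\right) - -420}{4} = \frac{\left(-7504 + 141\right) + 420}{4} = \frac{-7363 + 420}{4} = \frac{1}{4} \left(-6943\right) = - \frac{6943}{4} \approx -1735.8$)
$8 o = 8 \left(- \frac{6943}{4}\right) = -13886$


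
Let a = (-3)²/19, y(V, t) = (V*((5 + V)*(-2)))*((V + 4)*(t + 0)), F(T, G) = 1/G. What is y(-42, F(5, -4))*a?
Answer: -13986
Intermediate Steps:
y(V, t) = V*t*(-10 - 2*V)*(4 + V) (y(V, t) = (V*(-10 - 2*V))*((4 + V)*t) = (V*(-10 - 2*V))*(t*(4 + V)) = V*t*(-10 - 2*V)*(4 + V))
a = 9/19 (a = 9*(1/19) = 9/19 ≈ 0.47368)
y(-42, F(5, -4))*a = -2*(-42)*(20 + (-42)² + 9*(-42))/(-4)*(9/19) = -2*(-42)*(-¼)*(20 + 1764 - 378)*(9/19) = -2*(-42)*(-¼)*1406*(9/19) = -29526*9/19 = -13986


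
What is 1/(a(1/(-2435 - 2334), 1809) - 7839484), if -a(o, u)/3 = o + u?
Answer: -4769/37412380556 ≈ -1.2747e-7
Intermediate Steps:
a(o, u) = -3*o - 3*u (a(o, u) = -3*(o + u) = -3*o - 3*u)
1/(a(1/(-2435 - 2334), 1809) - 7839484) = 1/((-3/(-2435 - 2334) - 3*1809) - 7839484) = 1/((-3/(-4769) - 5427) - 7839484) = 1/((-3*(-1/4769) - 5427) - 7839484) = 1/((3/4769 - 5427) - 7839484) = 1/(-25881360/4769 - 7839484) = 1/(-37412380556/4769) = -4769/37412380556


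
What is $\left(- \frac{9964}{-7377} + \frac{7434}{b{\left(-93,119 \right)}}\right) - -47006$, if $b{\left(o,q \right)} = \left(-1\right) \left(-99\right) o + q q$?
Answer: $\frac{858984701111}{18272829} \approx 47009.0$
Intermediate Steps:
$b{\left(o,q \right)} = q^{2} + 99 o$ ($b{\left(o,q \right)} = 99 o + q^{2} = q^{2} + 99 o$)
$\left(- \frac{9964}{-7377} + \frac{7434}{b{\left(-93,119 \right)}}\right) - -47006 = \left(- \frac{9964}{-7377} + \frac{7434}{119^{2} + 99 \left(-93\right)}\right) - -47006 = \left(\left(-9964\right) \left(- \frac{1}{7377}\right) + \frac{7434}{14161 - 9207}\right) + 47006 = \left(\frac{9964}{7377} + \frac{7434}{4954}\right) + 47006 = \left(\frac{9964}{7377} + 7434 \cdot \frac{1}{4954}\right) + 47006 = \left(\frac{9964}{7377} + \frac{3717}{2477}\right) + 47006 = \frac{52101137}{18272829} + 47006 = \frac{858984701111}{18272829}$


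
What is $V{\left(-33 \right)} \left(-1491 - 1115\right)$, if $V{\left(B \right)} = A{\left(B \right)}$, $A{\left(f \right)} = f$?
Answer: $85998$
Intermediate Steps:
$V{\left(B \right)} = B$
$V{\left(-33 \right)} \left(-1491 - 1115\right) = - 33 \left(-1491 - 1115\right) = \left(-33\right) \left(-2606\right) = 85998$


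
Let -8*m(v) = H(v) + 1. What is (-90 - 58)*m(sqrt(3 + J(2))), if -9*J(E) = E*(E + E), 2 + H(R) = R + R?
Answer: -37/2 + 37*sqrt(19)/3 ≈ 35.260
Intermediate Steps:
H(R) = -2 + 2*R (H(R) = -2 + (R + R) = -2 + 2*R)
J(E) = -2*E**2/9 (J(E) = -E*(E + E)/9 = -E*2*E/9 = -2*E**2/9)
m(v) = 1/8 - v/4 (m(v) = -((-2 + 2*v) + 1)/8 = -(-1 + 2*v)/8 = 1/8 - v/4)
(-90 - 58)*m(sqrt(3 + J(2))) = (-90 - 58)*(1/8 - sqrt(3 - 2/9*2**2)/4) = -148*(1/8 - sqrt(3 - 2/9*4)/4) = -148*(1/8 - sqrt(3 - 8/9)/4) = -148*(1/8 - sqrt(19)/12) = -37/2 + 37*sqrt(19)/3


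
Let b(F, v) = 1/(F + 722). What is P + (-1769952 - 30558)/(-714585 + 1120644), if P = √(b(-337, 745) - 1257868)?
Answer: -600170/135353 + I*√186447483915/385 ≈ -4.4341 + 1121.5*I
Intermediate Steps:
b(F, v) = 1/(722 + F)
P = I*√186447483915/385 (P = √(1/(722 - 337) - 1257868) = √(1/385 - 1257868) = √(-484279179/385) = I*√186447483915/385 ≈ 1121.5*I)
P + (-1769952 - 30558)/(-714585 + 1120644) = I*√186447483915/385 + (-1769952 - 30558)/(-714585 + 1120644) = I*√186447483915/385 - 1800510/406059 = I*√186447483915/385 - 1800510*1/406059 = I*√186447483915/385 - 600170/135353 = -600170/135353 + I*√186447483915/385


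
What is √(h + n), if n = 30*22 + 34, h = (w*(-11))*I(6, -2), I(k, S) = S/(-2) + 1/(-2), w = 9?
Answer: √2578/2 ≈ 25.387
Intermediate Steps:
I(k, S) = -½ - S/2 (I(k, S) = S*(-½) + 1*(-½) = -S/2 - ½ = -½ - S/2)
h = -99/2 (h = (9*(-11))*(-½ - ½*(-2)) = -99*(-½ + 1) = -99*½ = -99/2 ≈ -49.500)
n = 694 (n = 660 + 34 = 694)
√(h + n) = √(-99/2 + 694) = √(1289/2) = √2578/2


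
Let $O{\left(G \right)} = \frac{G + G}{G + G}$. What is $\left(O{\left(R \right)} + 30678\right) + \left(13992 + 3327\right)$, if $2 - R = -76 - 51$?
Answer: $47998$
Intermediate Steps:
$R = 129$ ($R = 2 - \left(-76 - 51\right) = 2 - -127 = 2 + 127 = 129$)
$O{\left(G \right)} = 1$ ($O{\left(G \right)} = \frac{2 G}{2 G} = 2 G \frac{1}{2 G} = 1$)
$\left(O{\left(R \right)} + 30678\right) + \left(13992 + 3327\right) = \left(1 + 30678\right) + \left(13992 + 3327\right) = 30679 + 17319 = 47998$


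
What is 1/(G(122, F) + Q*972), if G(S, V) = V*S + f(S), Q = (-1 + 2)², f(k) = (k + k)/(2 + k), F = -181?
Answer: -31/654349 ≈ -4.7375e-5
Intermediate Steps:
f(k) = 2*k/(2 + k) (f(k) = (2*k)/(2 + k) = 2*k/(2 + k))
Q = 1 (Q = 1² = 1)
G(S, V) = S*V + 2*S/(2 + S) (G(S, V) = V*S + 2*S/(2 + S) = S*V + 2*S/(2 + S))
1/(G(122, F) + Q*972) = 1/(122*(2 - 181*(2 + 122))/(2 + 122) + 1*972) = 1/(122*(2 - 181*124)/124 + 972) = 1/(122*(1/124)*(2 - 22444) + 972) = 1/(122*(1/124)*(-22442) + 972) = 1/(-684481/31 + 972) = 1/(-654349/31) = -31/654349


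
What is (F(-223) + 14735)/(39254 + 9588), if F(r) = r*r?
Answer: 32232/24421 ≈ 1.3198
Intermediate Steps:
F(r) = r²
(F(-223) + 14735)/(39254 + 9588) = ((-223)² + 14735)/(39254 + 9588) = (49729 + 14735)/48842 = 64464*(1/48842) = 32232/24421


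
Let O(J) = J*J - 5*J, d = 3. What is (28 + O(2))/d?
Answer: 22/3 ≈ 7.3333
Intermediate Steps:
O(J) = J² - 5*J
(28 + O(2))/d = (28 + 2*(-5 + 2))/3 = (28 + 2*(-3))/3 = (28 - 6)/3 = (⅓)*22 = 22/3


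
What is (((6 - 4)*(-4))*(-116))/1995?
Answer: 928/1995 ≈ 0.46516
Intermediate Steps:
(((6 - 4)*(-4))*(-116))/1995 = ((2*(-4))*(-116))*(1/1995) = -8*(-116)*(1/1995) = 928*(1/1995) = 928/1995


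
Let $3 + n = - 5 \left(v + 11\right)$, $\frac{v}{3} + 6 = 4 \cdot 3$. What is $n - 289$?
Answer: $-437$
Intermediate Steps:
$v = 18$ ($v = -18 + 3 \cdot 4 \cdot 3 = -18 + 3 \cdot 12 = -18 + 36 = 18$)
$n = -148$ ($n = -3 - 5 \left(18 + 11\right) = -3 - 145 = -148$)
$n - 289 = -148 - 289 = -437$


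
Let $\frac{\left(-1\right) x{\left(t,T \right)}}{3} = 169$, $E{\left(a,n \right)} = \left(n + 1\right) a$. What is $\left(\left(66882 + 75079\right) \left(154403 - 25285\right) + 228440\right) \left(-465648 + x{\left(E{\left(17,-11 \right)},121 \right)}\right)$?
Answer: $-8544597300577890$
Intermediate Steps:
$E{\left(a,n \right)} = a \left(1 + n\right)$ ($E{\left(a,n \right)} = \left(1 + n\right) a = a \left(1 + n\right)$)
$x{\left(t,T \right)} = -507$ ($x{\left(t,T \right)} = \left(-3\right) 169 = -507$)
$\left(\left(66882 + 75079\right) \left(154403 - 25285\right) + 228440\right) \left(-465648 + x{\left(E{\left(17,-11 \right)},121 \right)}\right) = \left(\left(66882 + 75079\right) \left(154403 - 25285\right) + 228440\right) \left(-465648 - 507\right) = \left(141961 \cdot 129118 + 228440\right) \left(-466155\right) = \left(18329720398 + 228440\right) \left(-466155\right) = 18329948838 \left(-466155\right) = -8544597300577890$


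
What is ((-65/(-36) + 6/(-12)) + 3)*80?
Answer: 3100/9 ≈ 344.44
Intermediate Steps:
((-65/(-36) + 6/(-12)) + 3)*80 = ((-65*(-1/36) + 6*(-1/12)) + 3)*80 = ((65/36 - ½) + 3)*80 = (47/36 + 3)*80 = (155/36)*80 = 3100/9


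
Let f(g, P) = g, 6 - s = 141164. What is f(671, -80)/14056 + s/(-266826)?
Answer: 154511221/267893304 ≈ 0.57676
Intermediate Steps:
s = -141158 (s = 6 - 1*141164 = 6 - 141164 = -141158)
f(671, -80)/14056 + s/(-266826) = 671/14056 - 141158/(-266826) = 671*(1/14056) - 141158*(-1/266826) = 671/14056 + 70579/133413 = 154511221/267893304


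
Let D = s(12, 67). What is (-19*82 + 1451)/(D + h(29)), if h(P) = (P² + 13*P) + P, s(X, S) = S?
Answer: -107/1314 ≈ -0.081431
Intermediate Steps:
h(P) = P² + 14*P
D = 67
(-19*82 + 1451)/(D + h(29)) = (-19*82 + 1451)/(67 + 29*(14 + 29)) = (-1558 + 1451)/(67 + 29*43) = -107/(67 + 1247) = -107/1314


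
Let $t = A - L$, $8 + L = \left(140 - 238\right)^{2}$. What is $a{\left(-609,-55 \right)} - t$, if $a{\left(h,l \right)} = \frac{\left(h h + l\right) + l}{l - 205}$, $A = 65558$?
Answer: $- \frac{14920891}{260} \approx -57388.0$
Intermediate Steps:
$L = 9596$ ($L = -8 + \left(140 - 238\right)^{2} = -8 + \left(-98\right)^{2} = -8 + 9604 = 9596$)
$a{\left(h,l \right)} = \frac{h^{2} + 2 l}{-205 + l}$ ($a{\left(h,l \right)} = \frac{\left(h^{2} + l\right) + l}{-205 + l} = \frac{\left(l + h^{2}\right) + l}{-205 + l} = \frac{h^{2} + 2 l}{-205 + l}$)
$t = 55962$ ($t = 65558 - 9596 = 55962$)
$a{\left(-609,-55 \right)} - t = \frac{\left(-609\right)^{2} + 2 \left(-55\right)}{-205 - 55} - 55962 = \frac{370881 - 110}{-260} - 55962 = \left(- \frac{1}{260}\right) 370771 - 55962 = - \frac{370771}{260} - 55962 = - \frac{14920891}{260}$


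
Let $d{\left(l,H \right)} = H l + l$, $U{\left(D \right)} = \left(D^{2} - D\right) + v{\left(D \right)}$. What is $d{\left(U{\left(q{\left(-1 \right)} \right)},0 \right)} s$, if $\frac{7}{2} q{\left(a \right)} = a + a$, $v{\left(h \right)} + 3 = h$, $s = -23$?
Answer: $\frac{3013}{49} \approx 61.49$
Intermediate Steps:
$v{\left(h \right)} = -3 + h$
$q{\left(a \right)} = \frac{4 a}{7}$ ($q{\left(a \right)} = \frac{2 \left(a + a\right)}{7} = \frac{2 \cdot 2 a}{7} = \frac{4 a}{7}$)
$U{\left(D \right)} = -3 + D^{2}$ ($U{\left(D \right)} = \left(D^{2} - D\right) + \left(-3 + D\right) = -3 + D^{2}$)
$d{\left(l,H \right)} = l + H l$
$d{\left(U{\left(q{\left(-1 \right)} \right)},0 \right)} s = \left(-3 + \left(\frac{4}{7} \left(-1\right)\right)^{2}\right) \left(1 + 0\right) \left(-23\right) = \left(-3 + \left(- \frac{4}{7}\right)^{2}\right) 1 \left(-23\right) = \left(-3 + \frac{16}{49}\right) 1 \left(-23\right) = \left(- \frac{131}{49}\right) 1 \left(-23\right) = \left(- \frac{131}{49}\right) \left(-23\right) = \frac{3013}{49}$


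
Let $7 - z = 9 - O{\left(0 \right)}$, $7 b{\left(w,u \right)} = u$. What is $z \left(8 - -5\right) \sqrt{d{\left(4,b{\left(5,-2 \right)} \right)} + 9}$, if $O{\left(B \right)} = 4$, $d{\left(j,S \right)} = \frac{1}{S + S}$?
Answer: $13 \sqrt{29} \approx 70.007$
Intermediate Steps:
$b{\left(w,u \right)} = \frac{u}{7}$
$d{\left(j,S \right)} = \frac{1}{2 S}$
$z = 2$ ($z = 7 - \left(9 - 4\right) = 7 - 5 = 2$)
$z \left(8 - -5\right) \sqrt{d{\left(4,b{\left(5,-2 \right)} \right)} + 9} = 2 \left(8 - -5\right) \sqrt{\frac{1}{2 \cdot \frac{1}{7} \left(-2\right)} + 9} = 2 \left(8 + 5\right) \sqrt{\frac{1}{2 \left(- \frac{2}{7}\right)} + 9} = 2 \cdot 13 \sqrt{\frac{1}{2} \left(- \frac{7}{2}\right) + 9} = 26 \sqrt{- \frac{7}{4} + 9} = 26 \sqrt{\frac{29}{4}} = 26 \frac{\sqrt{29}}{2} = 13 \sqrt{29}$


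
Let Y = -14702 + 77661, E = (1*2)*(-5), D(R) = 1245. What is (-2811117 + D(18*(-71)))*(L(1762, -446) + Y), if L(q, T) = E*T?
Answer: -189438760368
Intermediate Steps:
E = -10 (E = 2*(-5) = -10)
L(q, T) = -10*T
Y = 62959
(-2811117 + D(18*(-71)))*(L(1762, -446) + Y) = (-2811117 + 1245)*(-10*(-446) + 62959) = -2809872*(4460 + 62959) = -2809872*67419 = -189438760368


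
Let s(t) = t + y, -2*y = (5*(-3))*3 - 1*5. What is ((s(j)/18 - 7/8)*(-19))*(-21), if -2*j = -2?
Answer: 5453/24 ≈ 227.21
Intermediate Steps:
j = 1 (j = -½*(-2) = 1)
y = 25 (y = -((5*(-3))*3 - 1*5)/2 = -(-15*3 - 5)/2 = -(-45 - 5)/2 = -½*(-50) = 25)
s(t) = 25 + t (s(t) = t + 25 = 25 + t)
((s(j)/18 - 7/8)*(-19))*(-21) = (((25 + 1)/18 - 7/8)*(-19))*(-21) = ((26*(1/18) - 7*⅛)*(-19))*(-21) = ((13/9 - 7/8)*(-19))*(-21) = ((41/72)*(-19))*(-21) = -779/72*(-21) = 5453/24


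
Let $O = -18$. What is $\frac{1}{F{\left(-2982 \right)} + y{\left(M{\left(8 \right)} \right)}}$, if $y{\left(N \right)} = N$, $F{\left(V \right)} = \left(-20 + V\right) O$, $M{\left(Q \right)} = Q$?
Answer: $\frac{1}{54044} \approx 1.8503 \cdot 10^{-5}$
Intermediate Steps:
$F{\left(V \right)} = 360 - 18 V$ ($F{\left(V \right)} = \left(-20 + V\right) \left(-18\right) = 360 - 18 V$)
$\frac{1}{F{\left(-2982 \right)} + y{\left(M{\left(8 \right)} \right)}} = \frac{1}{\left(360 - -53676\right) + 8} = \frac{1}{\left(360 + 53676\right) + 8} = \frac{1}{54036 + 8} = \frac{1}{54044}$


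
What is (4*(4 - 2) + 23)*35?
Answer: 1085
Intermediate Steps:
(4*(4 - 2) + 23)*35 = (4*2 + 23)*35 = (8 + 23)*35 = 31*35 = 1085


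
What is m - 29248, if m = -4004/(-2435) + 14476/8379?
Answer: -85239170992/2914695 ≈ -29245.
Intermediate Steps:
m = 9828368/2914695 (m = -4004*(-1/2435) + 14476*(1/8379) = 4004/2435 + 2068/1197 = 9828368/2914695 ≈ 3.3720)
m - 29248 = 9828368/2914695 - 29248 = -85239170992/2914695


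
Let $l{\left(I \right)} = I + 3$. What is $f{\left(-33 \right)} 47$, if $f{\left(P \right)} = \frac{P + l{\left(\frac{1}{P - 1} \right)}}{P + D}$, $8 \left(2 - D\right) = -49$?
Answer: $\frac{191948}{3383} \approx 56.739$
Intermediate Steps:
$D = \frac{65}{8}$ ($D = 2 - - \frac{49}{8} = 2 + \frac{49}{8} = \frac{65}{8} \approx 8.125$)
$l{\left(I \right)} = 3 + I$
$f{\left(P \right)} = \frac{3 + P + \frac{1}{-1 + P}}{\frac{65}{8} + P}$ ($f{\left(P \right)} = \frac{P + \left(3 + \frac{1}{P - 1}\right)}{P + \frac{65}{8}} = \frac{P + \left(3 + \frac{1}{-1 + P}\right)}{\frac{65}{8} + P} = \frac{3 + P + \frac{1}{-1 + P}}{\frac{65}{8} + P}$)
$f{\left(-33 \right)} 47 = \frac{8 \left(-2 + 3 \left(-33\right) - 33 \left(-1 - 33\right)\right)}{\left(-1 - 33\right) \left(65 + 8 \left(-33\right)\right)} 47 = \frac{8 \left(-2 - 99 - -1122\right)}{\left(-34\right) \left(65 - 264\right)} 47 = 8 \left(- \frac{1}{34}\right) \frac{1}{-199} \left(-2 - 99 + 1122\right) 47 = 8 \left(- \frac{1}{34}\right) \left(- \frac{1}{199}\right) 1021 \cdot 47 = \frac{4084}{3383} \cdot 47 = \frac{191948}{3383}$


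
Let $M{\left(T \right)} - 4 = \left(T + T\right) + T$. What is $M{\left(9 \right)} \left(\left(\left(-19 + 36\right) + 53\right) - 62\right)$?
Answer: $248$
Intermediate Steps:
$M{\left(T \right)} = 4 + 3 T$ ($M{\left(T \right)} = 4 + \left(\left(T + T\right) + T\right) = 4 + \left(2 T + T\right) = 4 + 3 T$)
$M{\left(9 \right)} \left(\left(\left(-19 + 36\right) + 53\right) - 62\right) = \left(4 + 3 \cdot 9\right) \left(\left(\left(-19 + 36\right) + 53\right) - 62\right) = \left(4 + 27\right) \left(\left(17 + 53\right) - 62\right) = 31 \left(70 - 62\right) = 31 \cdot 8 = 248$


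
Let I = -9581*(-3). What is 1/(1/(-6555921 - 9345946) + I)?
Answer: 15901867/457067363180 ≈ 3.4791e-5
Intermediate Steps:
I = 28743
1/(1/(-6555921 - 9345946) + I) = 1/(1/(-6555921 - 9345946) + 28743) = 1/(1/(-15901867) + 28743) = 1/(-1/15901867 + 28743) = 1/(457067363180/15901867) = 15901867/457067363180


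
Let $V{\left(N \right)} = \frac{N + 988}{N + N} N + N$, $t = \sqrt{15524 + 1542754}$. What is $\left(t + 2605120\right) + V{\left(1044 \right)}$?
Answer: $2607180 + 9 \sqrt{19238} \approx 2.6084 \cdot 10^{6}$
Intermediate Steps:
$t = 9 \sqrt{19238}$ ($t = \sqrt{1558278} = 9 \sqrt{19238} \approx 1248.3$)
$V{\left(N \right)} = 494 + \frac{3 N}{2}$ ($V{\left(N \right)} = \frac{988 + N}{2 N} N + N = \left(494 + \frac{N}{2}\right) + N = 494 + \frac{3 N}{2}$)
$\left(t + 2605120\right) + V{\left(1044 \right)} = \left(9 \sqrt{19238} + 2605120\right) + \left(494 + \frac{3}{2} \cdot 1044\right) = \left(2605120 + 9 \sqrt{19238}\right) + \left(494 + 1566\right) = \left(2605120 + 9 \sqrt{19238}\right) + 2060 = 2607180 + 9 \sqrt{19238}$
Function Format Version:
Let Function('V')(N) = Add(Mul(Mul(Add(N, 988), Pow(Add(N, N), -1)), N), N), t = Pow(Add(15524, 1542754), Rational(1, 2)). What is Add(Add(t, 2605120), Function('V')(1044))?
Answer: Add(2607180, Mul(9, Pow(19238, Rational(1, 2)))) ≈ 2.6084e+6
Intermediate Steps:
t = Mul(9, Pow(19238, Rational(1, 2))) (t = Pow(1558278, Rational(1, 2)) = Mul(9, Pow(19238, Rational(1, 2))) ≈ 1248.3)
Function('V')(N) = Add(494, Mul(Rational(3, 2), N)) (Function('V')(N) = Add(Mul(Mul(Add(988, N), Pow(Mul(2, N), -1)), N), N) = Add(Mul(Mul(Add(988, N), Mul(Rational(1, 2), Pow(N, -1))), N), N) = Add(Mul(Mul(Rational(1, 2), Pow(N, -1), Add(988, N)), N), N) = Add(Add(494, Mul(Rational(1, 2), N)), N) = Add(494, Mul(Rational(3, 2), N)))
Add(Add(t, 2605120), Function('V')(1044)) = Add(Add(Mul(9, Pow(19238, Rational(1, 2))), 2605120), Add(494, Mul(Rational(3, 2), 1044))) = Add(Add(2605120, Mul(9, Pow(19238, Rational(1, 2)))), Add(494, 1566)) = Add(Add(2605120, Mul(9, Pow(19238, Rational(1, 2)))), 2060) = Add(2607180, Mul(9, Pow(19238, Rational(1, 2))))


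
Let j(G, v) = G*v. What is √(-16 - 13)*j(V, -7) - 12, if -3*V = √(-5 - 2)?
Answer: -12 - 7*√203/3 ≈ -45.245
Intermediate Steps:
V = -I*√7/3 (V = -√(-5 - 2)/3 = -I*√7/3 ≈ -0.88192*I)
√(-16 - 13)*j(V, -7) - 12 = √(-16 - 13)*(-I*√7/3*(-7)) - 12 = √(-29)*(7*I*√7/3) - 12 = (I*√29)*(7*I*√7/3) - 12 = -7*√203/3 - 12 = -12 - 7*√203/3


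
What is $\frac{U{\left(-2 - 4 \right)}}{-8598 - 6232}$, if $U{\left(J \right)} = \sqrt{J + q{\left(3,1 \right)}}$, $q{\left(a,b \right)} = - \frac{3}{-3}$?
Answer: $- \frac{i \sqrt{5}}{14830} \approx - 0.00015078 i$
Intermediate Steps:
$q{\left(a,b \right)} = 1$ ($q{\left(a,b \right)} = \left(-3\right) \left(- \frac{1}{3}\right) = 1$)
$U{\left(J \right)} = \sqrt{1 + J}$ ($U{\left(J \right)} = \sqrt{J + 1} = \sqrt{1 + J}$)
$\frac{U{\left(-2 - 4 \right)}}{-8598 - 6232} = \frac{\sqrt{1 - 6}}{-8598 - 6232} = \frac{\sqrt{1 - 6}}{-14830} = - \frac{\sqrt{1 - 6}}{14830} = - \frac{\sqrt{-5}}{14830} = - \frac{i \sqrt{5}}{14830}$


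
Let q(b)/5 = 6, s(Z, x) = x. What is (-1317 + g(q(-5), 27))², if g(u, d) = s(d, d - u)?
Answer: 1742400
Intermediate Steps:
q(b) = 30 (q(b) = 5*6 = 30)
g(u, d) = d - u
(-1317 + g(q(-5), 27))² = (-1317 + (27 - 1*30))² = (-1317 + (27 - 30))² = (-1317 - 3)² = (-1320)² = 1742400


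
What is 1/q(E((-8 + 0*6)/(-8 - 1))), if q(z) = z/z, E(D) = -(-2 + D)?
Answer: 1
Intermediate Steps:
E(D) = 2 - D
q(z) = 1
1/q(E((-8 + 0*6)/(-8 - 1))) = 1/1 = 1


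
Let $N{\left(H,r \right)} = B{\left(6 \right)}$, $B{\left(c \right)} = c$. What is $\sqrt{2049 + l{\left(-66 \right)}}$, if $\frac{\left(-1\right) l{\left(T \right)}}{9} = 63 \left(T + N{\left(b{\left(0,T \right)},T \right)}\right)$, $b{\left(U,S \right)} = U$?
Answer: $\sqrt{36069} \approx 189.92$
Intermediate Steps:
$N{\left(H,r \right)} = 6$
$l{\left(T \right)} = -3402 - 567 T$ ($l{\left(T \right)} = - 9 \cdot 63 \left(T + 6\right) = - 9 \cdot 63 \left(6 + T\right) = - 9 \left(378 + 63 T\right) = -3402 - 567 T$)
$\sqrt{2049 + l{\left(-66 \right)}} = \sqrt{2049 - -34020} = \sqrt{2049 + \left(-3402 + 37422\right)} = \sqrt{2049 + 34020} = \sqrt{36069}$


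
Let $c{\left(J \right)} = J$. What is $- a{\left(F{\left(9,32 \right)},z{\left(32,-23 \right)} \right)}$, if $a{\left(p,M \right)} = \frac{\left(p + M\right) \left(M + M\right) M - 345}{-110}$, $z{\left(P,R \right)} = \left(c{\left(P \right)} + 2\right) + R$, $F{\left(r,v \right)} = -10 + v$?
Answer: $\frac{7641}{110} \approx 69.464$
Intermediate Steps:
$z{\left(P,R \right)} = 2 + P + R$ ($z{\left(P,R \right)} = \left(P + 2\right) + R = \left(2 + P\right) + R = 2 + P + R$)
$a{\left(p,M \right)} = \frac{69}{22} - \frac{M^{2} \left(M + p\right)}{55}$ ($a{\left(p,M \right)} = \left(\left(M + p\right) 2 M M - 345\right) \left(- \frac{1}{110}\right) = \left(2 M \left(M + p\right) M - 345\right) \left(- \frac{1}{110}\right) = \left(2 M^{2} \left(M + p\right) - 345\right) \left(- \frac{1}{110}\right) = \left(-345 + 2 M^{2} \left(M + p\right)\right) \left(- \frac{1}{110}\right) = \frac{69}{22} - \frac{M^{2} \left(M + p\right)}{55}$)
$- a{\left(F{\left(9,32 \right)},z{\left(32,-23 \right)} \right)} = - (\frac{69}{22} - \frac{\left(2 + 32 - 23\right)^{3}}{55} - \frac{\left(-10 + 32\right) \left(2 + 32 - 23\right)^{2}}{55}) = - (\frac{69}{22} - \frac{11^{3}}{55} - \frac{2 \cdot 11^{2}}{5}) = - (\frac{69}{22} - \frac{121}{5} - \frac{2}{5} \cdot 121) = - (\frac{69}{22} - \frac{121}{5} - \frac{242}{5}) = \left(-1\right) \left(- \frac{7641}{110}\right) = \frac{7641}{110}$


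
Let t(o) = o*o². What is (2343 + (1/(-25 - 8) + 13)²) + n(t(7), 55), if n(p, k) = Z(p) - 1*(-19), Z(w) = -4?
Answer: 2751046/1089 ≈ 2526.2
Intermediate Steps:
t(o) = o³
n(p, k) = 15 (n(p, k) = -4 - 1*(-19) = -4 + 19 = 15)
(2343 + (1/(-25 - 8) + 13)²) + n(t(7), 55) = (2343 + (1/(-25 - 8) + 13)²) + 15 = (2343 + (1/(-33) + 13)²) + 15 = (2343 + (-1/33 + 13)²) + 15 = (2343 + (428/33)²) + 15 = (2343 + 183184/1089) + 15 = 2734711/1089 + 15 = 2751046/1089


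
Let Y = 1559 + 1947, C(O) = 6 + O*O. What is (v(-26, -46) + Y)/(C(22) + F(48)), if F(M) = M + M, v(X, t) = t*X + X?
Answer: 2338/293 ≈ 7.9795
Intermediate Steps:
v(X, t) = X + X*t (v(X, t) = X*t + X = X + X*t)
F(M) = 2*M
C(O) = 6 + O²
Y = 3506
(v(-26, -46) + Y)/(C(22) + F(48)) = (-26*(1 - 46) + 3506)/((6 + 22²) + 2*48) = (-26*(-45) + 3506)/((6 + 484) + 96) = (1170 + 3506)/(490 + 96) = 4676/586 = 4676*(1/586) = 2338/293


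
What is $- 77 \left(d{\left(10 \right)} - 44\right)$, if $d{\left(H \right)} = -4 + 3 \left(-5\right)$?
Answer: $4851$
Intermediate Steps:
$d{\left(H \right)} = -19$ ($d{\left(H \right)} = -4 - 15 = -19$)
$- 77 \left(d{\left(10 \right)} - 44\right) = - 77 \left(-19 - 44\right) = \left(-77\right) \left(-63\right) = 4851$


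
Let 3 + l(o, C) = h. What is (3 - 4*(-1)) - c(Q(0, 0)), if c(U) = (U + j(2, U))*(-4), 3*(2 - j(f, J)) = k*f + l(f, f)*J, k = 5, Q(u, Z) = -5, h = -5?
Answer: -215/3 ≈ -71.667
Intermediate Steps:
l(o, C) = -8 (l(o, C) = -3 - 5 = -8)
j(f, J) = 2 - 5*f/3 + 8*J/3 (j(f, J) = 2 - (5*f - 8*J)/3 = 2 - (-8*J + 5*f)/3 = 2 + (-5*f/3 + 8*J/3) = 2 - 5*f/3 + 8*J/3)
c(U) = 16/3 - 44*U/3 (c(U) = (U + (2 - 5/3*2 + 8*U/3))*(-4) = (U + (2 - 10/3 + 8*U/3))*(-4) = (U + (-4/3 + 8*U/3))*(-4) = (-4/3 + 11*U/3)*(-4) = 16/3 - 44*U/3)
(3 - 4*(-1)) - c(Q(0, 0)) = (3 - 4*(-1)) - (16/3 - 44/3*(-5)) = (3 + 4) - (16/3 + 220/3) = 7 - 1*236/3 = 7 - 236/3 = -215/3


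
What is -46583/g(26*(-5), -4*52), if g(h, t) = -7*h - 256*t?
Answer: -46583/54158 ≈ -0.86013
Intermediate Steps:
g(h, t) = -256*t - 7*h
-46583/g(26*(-5), -4*52) = -46583/(-(-1024)*52 - 182*(-5)) = -46583/(-256*(-208) - 7*(-130)) = -46583/(53248 + 910) = -46583/54158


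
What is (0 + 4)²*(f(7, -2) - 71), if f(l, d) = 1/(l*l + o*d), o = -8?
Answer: -73824/65 ≈ -1135.8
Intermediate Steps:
f(l, d) = 1/(l² - 8*d) (f(l, d) = 1/(l*l - 8*d) = 1/(l² - 8*d))
(0 + 4)²*(f(7, -2) - 71) = (0 + 4)²*(1/(7² - 8*(-2)) - 71) = 4²*(1/(49 + 16) - 71) = 16*(1/65 - 71) = 16*(-4614/65) = -73824/65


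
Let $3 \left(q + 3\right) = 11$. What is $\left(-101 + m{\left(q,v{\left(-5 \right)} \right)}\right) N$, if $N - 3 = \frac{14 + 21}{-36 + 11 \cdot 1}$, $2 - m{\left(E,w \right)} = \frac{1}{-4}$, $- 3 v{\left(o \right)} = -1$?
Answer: $-158$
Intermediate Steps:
$v{\left(o \right)} = \frac{1}{3}$ ($v{\left(o \right)} = \left(- \frac{1}{3}\right) \left(-1\right) = \frac{1}{3}$)
$q = \frac{2}{3}$ ($q = -3 + \frac{1}{3} \cdot 11 = -3 + \frac{11}{3} = \frac{2}{3} \approx 0.66667$)
$m{\left(E,w \right)} = \frac{9}{4}$ ($m{\left(E,w \right)} = 2 - \frac{1}{-4} = 2 - - \frac{1}{4} = 2 + \frac{1}{4} = \frac{9}{4}$)
$N = \frac{8}{5}$ ($N = 3 + \frac{14 + 21}{-36 + 11 \cdot 1} = 3 + \frac{35}{-36 + 11} = 3 + \frac{35}{-25} = 3 + 35 \left(- \frac{1}{25}\right) = 3 - \frac{7}{5} = \frac{8}{5} \approx 1.6$)
$\left(-101 + m{\left(q,v{\left(-5 \right)} \right)}\right) N = \left(-101 + \frac{9}{4}\right) \frac{8}{5} = \left(- \frac{395}{4}\right) \frac{8}{5} = -158$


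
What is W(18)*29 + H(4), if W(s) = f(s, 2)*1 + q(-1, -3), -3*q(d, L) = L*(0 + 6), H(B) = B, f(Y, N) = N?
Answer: 236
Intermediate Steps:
q(d, L) = -2*L (q(d, L) = -L*(0 + 6)/3 = -L*6/3 = -2*L)
W(s) = 8 (W(s) = 2*1 - 2*(-3) = 2 + 6 = 8)
W(18)*29 + H(4) = 8*29 + 4 = 232 + 4 = 236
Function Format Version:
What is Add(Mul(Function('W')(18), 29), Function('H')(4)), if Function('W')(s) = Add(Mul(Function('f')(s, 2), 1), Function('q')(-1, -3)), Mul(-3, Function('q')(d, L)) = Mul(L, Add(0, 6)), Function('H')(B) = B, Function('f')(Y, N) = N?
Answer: 236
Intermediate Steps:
Function('q')(d, L) = Mul(-2, L) (Function('q')(d, L) = Mul(Rational(-1, 3), Mul(L, Add(0, 6))) = Mul(Rational(-1, 3), Mul(L, 6)) = Mul(Rational(-1, 3), Mul(6, L)) = Mul(-2, L))
Function('W')(s) = 8 (Function('W')(s) = Add(Mul(2, 1), Mul(-2, -3)) = Add(2, 6) = 8)
Add(Mul(Function('W')(18), 29), Function('H')(4)) = Add(Mul(8, 29), 4) = Add(232, 4) = 236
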